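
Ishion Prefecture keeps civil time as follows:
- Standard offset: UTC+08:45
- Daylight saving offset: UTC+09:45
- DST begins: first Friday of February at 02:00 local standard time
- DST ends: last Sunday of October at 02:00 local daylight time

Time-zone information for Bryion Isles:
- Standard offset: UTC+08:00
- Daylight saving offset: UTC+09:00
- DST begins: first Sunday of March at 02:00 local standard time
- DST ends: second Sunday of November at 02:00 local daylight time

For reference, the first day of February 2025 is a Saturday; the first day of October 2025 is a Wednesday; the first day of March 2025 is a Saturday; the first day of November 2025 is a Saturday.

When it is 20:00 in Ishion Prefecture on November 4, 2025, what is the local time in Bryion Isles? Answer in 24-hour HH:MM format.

20:15

1 February 2025 is a Saturday, so the first Friday is February 7.
1 October 2025 is a Wednesday, so Sundays fall on 5, 12, 19, 26; the last is October 26.
November 4, 2025 is outside the daylight-saving period (7 February – 26 October), so Ishion Prefecture is on standard time, UTC+08:45.
20:00 Ishion Prefecture − 8h45m = 11:15 UTC.
1 March 2025 is a Saturday, so the first Sunday is March 2.
1 November 2025 is a Saturday, so the first Sunday is November 2 and the second is November 9.
At the standard offset (UTC+08:00), 11:15 UTC + 8h = 19:15 Bryion Isles standard time.
The standard-time date in Bryion Isles, November 4, 2025, lies within the daylight-saving period (2 March – 9 November), so Bryion Isles is on daylight time, UTC+09:00.
11:15 UTC + 9h = 20:15 Bryion Isles.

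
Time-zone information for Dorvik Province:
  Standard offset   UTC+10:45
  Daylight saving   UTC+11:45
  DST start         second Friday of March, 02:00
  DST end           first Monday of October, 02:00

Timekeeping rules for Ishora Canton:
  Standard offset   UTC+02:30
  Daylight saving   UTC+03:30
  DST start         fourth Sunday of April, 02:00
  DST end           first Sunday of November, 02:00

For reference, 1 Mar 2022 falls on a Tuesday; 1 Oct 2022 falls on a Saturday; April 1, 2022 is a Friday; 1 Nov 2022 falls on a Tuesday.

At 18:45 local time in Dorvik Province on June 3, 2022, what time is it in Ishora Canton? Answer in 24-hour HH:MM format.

10:30

1 March 2022 is a Tuesday, so the first Friday is March 4 and the second is March 11.
1 October 2022 is a Saturday, so the first Monday is October 3.
June 3, 2022 lies within the daylight-saving period (11 March – 3 October), so Dorvik Province is on daylight time, UTC+11:45.
18:45 Dorvik Province − 11h45m = 07:00 UTC.
1 April 2022 is a Friday, so the first Sunday is April 3 and the fourth is April 24.
1 November 2022 is a Tuesday, so the first Sunday is November 6.
At the standard offset (UTC+02:30), 07:00 UTC + 2h30m = 09:30 Ishora Canton standard time.
The standard-time date in Ishora Canton, June 3, 2022, falls between 24 April and 6 November, so daylight saving is in effect and Ishora Canton is at UTC+03:30.
07:00 UTC + 3h30m = 10:30 Ishora Canton.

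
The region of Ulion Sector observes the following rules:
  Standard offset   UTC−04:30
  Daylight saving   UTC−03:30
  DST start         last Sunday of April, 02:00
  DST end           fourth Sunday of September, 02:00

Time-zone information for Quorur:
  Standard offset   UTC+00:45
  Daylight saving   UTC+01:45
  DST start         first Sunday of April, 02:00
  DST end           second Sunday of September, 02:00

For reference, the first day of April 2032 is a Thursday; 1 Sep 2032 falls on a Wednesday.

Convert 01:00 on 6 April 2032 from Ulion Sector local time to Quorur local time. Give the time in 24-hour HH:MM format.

07:15

1 April 2032 is a Thursday, so Sundays fall on 4, 11, 18, 25; the last is April 25.
1 September 2032 is a Wednesday, so the first Sunday is September 5 and the fourth is September 26.
6 April 2032 is outside the daylight-saving period (25 April – 26 September), so Ulion Sector is on standard time, UTC−04:30.
01:00 Ulion Sector + 4h30m = 05:30 UTC.
1 April 2032 is a Thursday, so the first Sunday is April 4.
1 September 2032 is a Wednesday, so the first Sunday is September 5 and the second is September 12.
At the standard offset (UTC+00:45), 05:30 UTC + 0h45m = 06:15 Quorur standard time.
The standard-time date in Quorur, 6 April 2032, lies within the daylight-saving period (4 April – 12 September), so Quorur is on daylight time, UTC+01:45.
05:30 UTC + 1h45m = 07:15 Quorur.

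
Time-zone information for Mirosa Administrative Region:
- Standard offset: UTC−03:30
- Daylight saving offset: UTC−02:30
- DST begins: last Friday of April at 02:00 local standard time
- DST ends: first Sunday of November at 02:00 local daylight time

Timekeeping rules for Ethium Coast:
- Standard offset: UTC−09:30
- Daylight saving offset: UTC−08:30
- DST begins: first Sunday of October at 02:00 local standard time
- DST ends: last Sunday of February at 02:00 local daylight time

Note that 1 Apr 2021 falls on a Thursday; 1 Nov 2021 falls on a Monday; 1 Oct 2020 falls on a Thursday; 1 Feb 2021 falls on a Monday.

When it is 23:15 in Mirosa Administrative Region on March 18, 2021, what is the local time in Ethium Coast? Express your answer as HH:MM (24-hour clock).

17:15

1 April 2021 is a Thursday, so Fridays fall on 2, 9, 16, 23, 30; the last is April 30.
1 November 2021 is a Monday, so the first Sunday is November 7.
March 18, 2021 is outside the daylight-saving period (30 April – 7 November), so Mirosa Administrative Region is on standard time, UTC−03:30.
23:15 Mirosa Administrative Region + 3h30m = 02:45 UTC (rolling into the next day, 19 March 2021).
1 October 2020 is a Thursday, so the first Sunday is October 4.
1 February 2021 is a Monday, so Sundays fall on 7, 14, 21, 28; the last is February 28.
At the standard offset (UTC−09:30), 02:45 UTC − 9h30m = 17:15 Ethium Coast standard time (rolling into the previous day, 18 March 2021).
The standard-time date in Ethium Coast, March 18, 2021, is outside the daylight-saving period (4 October 2020 – 28 February 2021), so Ethium Coast is on standard time, UTC−09:30.
02:45 UTC − 9h30m = 17:15 Ethium Coast (rolling into the previous day, 18 March 2021).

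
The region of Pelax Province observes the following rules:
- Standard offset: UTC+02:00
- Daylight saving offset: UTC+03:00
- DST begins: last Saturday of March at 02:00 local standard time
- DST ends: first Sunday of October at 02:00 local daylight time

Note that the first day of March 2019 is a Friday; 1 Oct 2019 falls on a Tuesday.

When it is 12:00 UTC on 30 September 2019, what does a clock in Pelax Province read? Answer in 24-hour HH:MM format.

15:00

1 March 2019 is a Friday, so Saturdays fall on 2, 9, 16, 23, 30; the last is March 30.
1 October 2019 is a Tuesday, so the first Sunday is October 6.
At the standard offset (UTC+02:00), 12:00 UTC + 2h = 14:00 Pelax Province standard time.
The standard-time date in Pelax Province, 30 September 2019, falls between 30 March and 6 October, so daylight saving is in effect and Pelax Province is at UTC+03:00.
12:00 UTC + 3h = 15:00 local.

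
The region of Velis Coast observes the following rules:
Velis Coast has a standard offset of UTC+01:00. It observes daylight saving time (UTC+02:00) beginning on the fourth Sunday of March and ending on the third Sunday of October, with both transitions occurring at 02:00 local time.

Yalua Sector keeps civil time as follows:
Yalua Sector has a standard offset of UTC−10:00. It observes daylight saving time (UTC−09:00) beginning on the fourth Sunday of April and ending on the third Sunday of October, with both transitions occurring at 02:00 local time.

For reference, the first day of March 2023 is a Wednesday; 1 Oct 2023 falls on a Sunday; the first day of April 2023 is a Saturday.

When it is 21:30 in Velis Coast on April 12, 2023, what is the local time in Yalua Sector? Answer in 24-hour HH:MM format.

1 March 2023 is a Wednesday, so the first Sunday is March 5 and the fourth is March 26.
1 October 2023 is a Sunday, so the first Sunday is October 1 and the third is October 15.
April 12, 2023 lies within the daylight-saving period (26 March – 15 October), so Velis Coast is on daylight time, UTC+02:00.
21:30 Velis Coast − 2h = 19:30 UTC.
1 April 2023 is a Saturday, so the first Sunday is April 2 and the fourth is April 23.
1 October 2023 is a Sunday, so the first Sunday is October 1 and the third is October 15.
At the standard offset (UTC−10:00), 19:30 UTC − 10h = 09:30 Yalua Sector standard time.
The standard-time date in Yalua Sector, April 12, 2023, does not fall between 23 April and 15 October, so daylight saving is not in effect and Yalua Sector is at UTC−10:00.
19:30 UTC − 10h = 09:30 Yalua Sector.

09:30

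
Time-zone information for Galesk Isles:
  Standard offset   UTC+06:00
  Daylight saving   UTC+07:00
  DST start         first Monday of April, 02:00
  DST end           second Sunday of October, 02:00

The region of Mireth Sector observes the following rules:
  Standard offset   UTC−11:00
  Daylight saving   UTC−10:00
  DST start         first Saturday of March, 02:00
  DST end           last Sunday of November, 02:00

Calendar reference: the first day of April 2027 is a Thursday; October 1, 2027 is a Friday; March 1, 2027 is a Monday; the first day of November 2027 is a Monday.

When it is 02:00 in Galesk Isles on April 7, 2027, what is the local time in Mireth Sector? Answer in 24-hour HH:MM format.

09:00

1 April 2027 is a Thursday, so the first Monday is April 5.
1 October 2027 is a Friday, so the first Sunday is October 3 and the second is October 10.
April 7, 2027 falls between 5 April and 10 October, so daylight saving is in effect and Galesk Isles is at UTC+07:00.
02:00 Galesk Isles − 7h = 19:00 UTC (rolling into the previous day, 6 April 2027).
1 March 2027 is a Monday, so the first Saturday is March 6.
1 November 2027 is a Monday, so Sundays fall on 7, 14, 21, 28; the last is November 28.
At the standard offset (UTC−11:00), 19:00 UTC − 11h = 08:00 Mireth Sector standard time.
The standard-time date in Mireth Sector, April 6, 2027, falls between 6 March and 28 November, so daylight saving is in effect and Mireth Sector is at UTC−10:00.
19:00 UTC − 10h = 09:00 Mireth Sector.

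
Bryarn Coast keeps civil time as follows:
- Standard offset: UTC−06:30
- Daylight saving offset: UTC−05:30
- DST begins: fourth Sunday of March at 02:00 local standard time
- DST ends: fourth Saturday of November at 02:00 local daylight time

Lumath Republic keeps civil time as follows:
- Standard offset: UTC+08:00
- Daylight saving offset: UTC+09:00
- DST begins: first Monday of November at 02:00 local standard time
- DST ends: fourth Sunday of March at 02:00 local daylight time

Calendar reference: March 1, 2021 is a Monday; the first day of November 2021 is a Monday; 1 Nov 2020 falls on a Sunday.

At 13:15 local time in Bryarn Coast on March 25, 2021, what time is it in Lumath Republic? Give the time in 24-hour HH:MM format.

04:45

1 March 2021 is a Monday, so the first Sunday is March 7 and the fourth is March 28.
1 November 2021 is a Monday, so the first Saturday is November 6 and the fourth is November 27.
March 25, 2021 is outside the daylight-saving period (28 March – 27 November), so Bryarn Coast is on standard time, UTC−06:30.
13:15 Bryarn Coast + 6h30m = 19:45 UTC.
1 November 2020 is a Sunday, so the first Monday is November 2.
1 March 2021 is a Monday, so the first Sunday is March 7 and the fourth is March 28.
At the standard offset (UTC+08:00), 19:45 UTC + 8h = 03:45 Lumath Republic standard time (rolling into the next day, 26 March 2021).
The standard-time date in Lumath Republic, March 26, 2021, lies within the daylight-saving period (2 November 2020 – 28 March 2021), so Lumath Republic is on daylight time, UTC+09:00.
19:45 UTC + 9h = 04:45 Lumath Republic (rolling into the next day, 26 March 2021).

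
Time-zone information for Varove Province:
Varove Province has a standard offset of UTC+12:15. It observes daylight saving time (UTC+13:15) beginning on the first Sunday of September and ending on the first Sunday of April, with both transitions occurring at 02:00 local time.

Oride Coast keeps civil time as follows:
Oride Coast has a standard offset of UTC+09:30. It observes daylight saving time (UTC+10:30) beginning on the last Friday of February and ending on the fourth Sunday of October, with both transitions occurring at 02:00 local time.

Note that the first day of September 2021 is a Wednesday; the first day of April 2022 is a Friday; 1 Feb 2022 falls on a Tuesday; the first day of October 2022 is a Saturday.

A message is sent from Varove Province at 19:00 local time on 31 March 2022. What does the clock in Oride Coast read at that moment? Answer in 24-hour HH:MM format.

16:15

1 September 2021 is a Wednesday, so the first Sunday is September 5.
1 April 2022 is a Friday, so the first Sunday is April 3.
31 March 2022 falls between 5 September 2021 and 3 April 2022, so daylight saving is in effect and Varove Province is at UTC+13:15.
19:00 Varove Province − 13h15m = 05:45 UTC.
1 February 2022 is a Tuesday, so Fridays fall on 4, 11, 18, 25; the last is February 25.
1 October 2022 is a Saturday, so the first Sunday is October 2 and the fourth is October 23.
At the standard offset (UTC+09:30), 05:45 UTC + 9h30m = 15:15 Oride Coast standard time.
The standard-time date in Oride Coast, 31 March 2022, falls between 25 February and 23 October, so daylight saving is in effect and Oride Coast is at UTC+10:30.
05:45 UTC + 10h30m = 16:15 Oride Coast.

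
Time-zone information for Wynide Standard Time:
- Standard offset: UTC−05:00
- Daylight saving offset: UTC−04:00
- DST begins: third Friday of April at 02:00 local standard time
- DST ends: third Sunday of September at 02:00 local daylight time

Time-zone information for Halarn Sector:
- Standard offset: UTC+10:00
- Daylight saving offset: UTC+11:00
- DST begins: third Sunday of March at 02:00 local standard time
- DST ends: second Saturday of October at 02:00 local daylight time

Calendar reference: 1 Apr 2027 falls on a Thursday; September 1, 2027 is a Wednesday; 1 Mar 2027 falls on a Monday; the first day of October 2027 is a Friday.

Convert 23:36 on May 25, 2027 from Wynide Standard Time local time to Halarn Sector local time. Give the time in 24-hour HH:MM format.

1 April 2027 is a Thursday, so the first Friday is April 2 and the third is April 16.
1 September 2027 is a Wednesday, so the first Sunday is September 5 and the third is September 19.
Daylight saving runs 16 April – 19 September; May 25, 2027 is inside that window, so Wynide Standard Time is at UTC−04:00.
23:36 Wynide Standard Time + 4h = 03:36 UTC (rolling into the next day, 26 May 2027).
1 March 2027 is a Monday, so the first Sunday is March 7 and the third is March 21.
1 October 2027 is a Friday, so the first Saturday is October 2 and the second is October 9.
At the standard offset (UTC+10:00), 03:36 UTC + 10h = 13:36 Halarn Sector standard time.
Daylight saving runs 21 March – 9 October; the standard-time date in Halarn Sector, May 26, 2027, is inside that window, so Halarn Sector is at UTC+11:00.
03:36 UTC + 11h = 14:36 Halarn Sector.

14:36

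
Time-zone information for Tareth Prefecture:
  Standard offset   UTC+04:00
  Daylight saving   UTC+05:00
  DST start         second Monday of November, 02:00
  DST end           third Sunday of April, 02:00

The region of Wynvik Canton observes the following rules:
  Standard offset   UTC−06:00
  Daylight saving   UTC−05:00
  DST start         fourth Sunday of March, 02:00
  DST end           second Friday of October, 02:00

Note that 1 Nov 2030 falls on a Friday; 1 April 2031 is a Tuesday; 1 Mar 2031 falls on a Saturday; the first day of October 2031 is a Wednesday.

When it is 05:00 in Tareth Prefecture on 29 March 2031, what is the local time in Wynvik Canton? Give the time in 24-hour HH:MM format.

19:00

1 November 2030 is a Friday, so the first Monday is November 4 and the second is November 11.
1 April 2031 is a Tuesday, so the first Sunday is April 6 and the third is April 20.
Daylight saving runs 11 November 2030 – 20 April 2031; 29 March 2031 is inside that window, so Tareth Prefecture is at UTC+05:00.
05:00 Tareth Prefecture − 5h = 00:00 UTC.
1 March 2031 is a Saturday, so the first Sunday is March 2 and the fourth is March 23.
1 October 2031 is a Wednesday, so the first Friday is October 3 and the second is October 10.
At the standard offset (UTC−06:00), 00:00 UTC − 6h = 18:00 Wynvik Canton standard time (rolling into the previous day, 28 March 2031).
The standard-time date in Wynvik Canton, 28 March 2031, lies within the daylight-saving period (23 March – 10 October), so Wynvik Canton is on daylight time, UTC−05:00.
00:00 UTC − 5h = 19:00 Wynvik Canton (rolling into the previous day, 28 March 2031).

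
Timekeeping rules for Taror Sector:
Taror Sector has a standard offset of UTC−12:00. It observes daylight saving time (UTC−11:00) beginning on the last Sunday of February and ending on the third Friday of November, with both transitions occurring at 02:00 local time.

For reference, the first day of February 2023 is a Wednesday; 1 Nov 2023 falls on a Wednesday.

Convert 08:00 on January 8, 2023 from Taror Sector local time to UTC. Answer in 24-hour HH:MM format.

20:00

1 February 2023 is a Wednesday, so Sundays fall on 5, 12, 19, 26; the last is February 26.
1 November 2023 is a Wednesday, so the first Friday is November 3 and the third is November 17.
January 8, 2023 is outside the daylight-saving period (26 February – 17 November), so Taror Sector is on standard time, UTC−12:00.
08:00 local + 12h = 20:00 UTC.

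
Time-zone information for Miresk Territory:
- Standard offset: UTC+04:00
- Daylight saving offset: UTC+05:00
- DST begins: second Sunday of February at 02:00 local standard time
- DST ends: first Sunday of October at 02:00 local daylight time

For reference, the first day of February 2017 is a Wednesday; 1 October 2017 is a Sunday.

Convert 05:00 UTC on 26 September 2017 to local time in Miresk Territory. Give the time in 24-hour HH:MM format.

1 February 2017 is a Wednesday, so the first Sunday is February 5 and the second is February 12.
1 October 2017 is a Sunday, so the first Sunday is October 1.
At the standard offset (UTC+04:00), 05:00 UTC + 4h = 09:00 Miresk Territory standard time.
The standard-time date in Miresk Territory, 26 September 2017, lies within the daylight-saving period (12 February – 1 October), so Miresk Territory is on daylight time, UTC+05:00.
05:00 UTC + 5h = 10:00 local.

10:00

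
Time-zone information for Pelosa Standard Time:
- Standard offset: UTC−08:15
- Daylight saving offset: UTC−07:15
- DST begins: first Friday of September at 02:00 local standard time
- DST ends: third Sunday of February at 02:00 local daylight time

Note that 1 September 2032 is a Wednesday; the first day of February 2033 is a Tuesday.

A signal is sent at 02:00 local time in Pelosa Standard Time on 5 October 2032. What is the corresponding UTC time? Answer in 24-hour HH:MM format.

1 September 2032 is a Wednesday, so the first Friday is September 3.
1 February 2033 is a Tuesday, so the first Sunday is February 6 and the third is February 20.
5 October 2032 lies within the daylight-saving period (3 September 2032 – 20 February 2033), so Pelosa Standard Time is on daylight time, UTC−07:15.
02:00 local + 7h15m = 09:15 UTC.

09:15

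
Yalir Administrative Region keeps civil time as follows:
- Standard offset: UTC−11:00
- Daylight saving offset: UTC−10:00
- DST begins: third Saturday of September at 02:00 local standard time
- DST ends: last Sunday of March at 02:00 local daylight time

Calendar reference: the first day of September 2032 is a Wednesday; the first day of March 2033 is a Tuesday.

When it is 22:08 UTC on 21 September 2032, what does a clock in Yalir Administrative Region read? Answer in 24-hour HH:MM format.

12:08

1 September 2032 is a Wednesday, so the first Saturday is September 4 and the third is September 18.
1 March 2033 is a Tuesday, so Sundays fall on 6, 13, 20, 27; the last is March 27.
At the standard offset (UTC−11:00), 22:08 UTC − 11h = 11:08 Yalir Administrative Region standard time.
The standard-time date in Yalir Administrative Region, 21 September 2032, lies within the daylight-saving period (18 September 2032 – 27 March 2033), so Yalir Administrative Region is on daylight time, UTC−10:00.
22:08 UTC − 10h = 12:08 local.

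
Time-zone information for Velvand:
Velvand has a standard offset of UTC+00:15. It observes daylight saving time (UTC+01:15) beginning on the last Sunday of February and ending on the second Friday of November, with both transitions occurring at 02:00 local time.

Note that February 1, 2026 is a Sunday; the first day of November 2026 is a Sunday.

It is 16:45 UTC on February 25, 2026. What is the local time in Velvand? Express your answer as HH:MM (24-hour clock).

1 February 2026 is a Sunday, so Sundays fall on 1, 8, 15, 22; the last is February 22.
1 November 2026 is a Sunday, so the first Friday is November 6 and the second is November 13.
At the standard offset (UTC+00:15), 16:45 UTC + 0h15m = 17:00 Velvand standard time.
Daylight saving runs 22 February – 13 November; the standard-time date in Velvand, February 25, 2026, is inside that window, so Velvand is at UTC+01:15.
16:45 UTC + 1h15m = 18:00 local.

18:00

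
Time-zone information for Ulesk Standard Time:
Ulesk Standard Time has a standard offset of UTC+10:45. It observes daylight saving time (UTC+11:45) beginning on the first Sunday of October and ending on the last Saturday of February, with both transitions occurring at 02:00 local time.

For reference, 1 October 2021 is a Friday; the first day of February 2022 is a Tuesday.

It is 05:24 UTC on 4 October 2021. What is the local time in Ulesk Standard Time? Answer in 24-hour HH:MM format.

17:09

1 October 2021 is a Friday, so the first Sunday is October 3.
1 February 2022 is a Tuesday, so Saturdays fall on 5, 12, 19, 26; the last is February 26.
At the standard offset (UTC+10:45), 05:24 UTC + 10h45m = 16:09 Ulesk Standard Time standard time.
Daylight saving runs 3 October 2021 – 26 February 2022; the standard-time date in Ulesk Standard Time, 4 October 2021, is inside that window, so Ulesk Standard Time is at UTC+11:45.
05:24 UTC + 11h45m = 17:09 local.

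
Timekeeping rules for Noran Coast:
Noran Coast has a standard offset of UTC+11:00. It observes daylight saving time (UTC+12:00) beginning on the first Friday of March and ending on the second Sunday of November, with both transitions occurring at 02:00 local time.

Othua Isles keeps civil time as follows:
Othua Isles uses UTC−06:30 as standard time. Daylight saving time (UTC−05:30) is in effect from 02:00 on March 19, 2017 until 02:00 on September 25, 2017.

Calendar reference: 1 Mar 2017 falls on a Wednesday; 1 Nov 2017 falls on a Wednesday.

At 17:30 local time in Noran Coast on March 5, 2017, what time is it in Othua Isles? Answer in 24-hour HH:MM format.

1 March 2017 is a Wednesday, so the first Friday is March 3.
1 November 2017 is a Wednesday, so the first Sunday is November 5 and the second is November 12.
March 5, 2017 lies within the daylight-saving period (3 March – 12 November), so Noran Coast is on daylight time, UTC+12:00.
17:30 Noran Coast − 12h = 05:30 UTC.
At the standard offset (UTC−06:30), 05:30 UTC − 6h30m = 23:00 Othua Isles standard time (rolling into the previous day, 4 March 2017).
The standard-time date in Othua Isles, March 4, 2017, does not fall between 19 March and 25 September, so daylight saving is not in effect and Othua Isles is at UTC−06:30.
05:30 UTC − 6h30m = 23:00 Othua Isles (rolling into the previous day, 4 March 2017).

23:00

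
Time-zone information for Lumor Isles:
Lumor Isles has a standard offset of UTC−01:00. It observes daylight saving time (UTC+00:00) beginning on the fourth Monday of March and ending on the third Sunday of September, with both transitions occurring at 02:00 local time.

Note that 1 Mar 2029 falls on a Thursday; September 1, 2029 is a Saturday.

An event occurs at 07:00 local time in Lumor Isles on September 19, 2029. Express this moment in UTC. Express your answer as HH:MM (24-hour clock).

08:00

1 March 2029 is a Thursday, so the first Monday is March 5 and the fourth is March 26.
1 September 2029 is a Saturday, so the first Sunday is September 2 and the third is September 16.
September 19, 2029 is outside the daylight-saving period (26 March – 16 September), so Lumor Isles is on standard time, UTC−01:00.
07:00 local + 1h = 08:00 UTC.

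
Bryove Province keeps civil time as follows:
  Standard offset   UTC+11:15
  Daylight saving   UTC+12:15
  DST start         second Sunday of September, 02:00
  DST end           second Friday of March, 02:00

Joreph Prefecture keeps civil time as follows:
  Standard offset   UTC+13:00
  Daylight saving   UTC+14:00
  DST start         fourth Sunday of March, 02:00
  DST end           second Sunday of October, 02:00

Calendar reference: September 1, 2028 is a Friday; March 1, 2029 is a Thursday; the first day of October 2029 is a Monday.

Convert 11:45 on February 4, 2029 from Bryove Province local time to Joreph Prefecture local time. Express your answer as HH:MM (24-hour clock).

12:30

1 September 2028 is a Friday, so the first Sunday is September 3 and the second is September 10.
1 March 2029 is a Thursday, so the first Friday is March 2 and the second is March 9.
February 4, 2029 lies within the daylight-saving period (10 September 2028 – 9 March 2029), so Bryove Province is on daylight time, UTC+12:15.
11:45 Bryove Province − 12h15m = 23:30 UTC (rolling into the previous day, 3 February 2029).
1 March 2029 is a Thursday, so the first Sunday is March 4 and the fourth is March 25.
1 October 2029 is a Monday, so the first Sunday is October 7 and the second is October 14.
At the standard offset (UTC+13:00), 23:30 UTC + 13h = 12:30 Joreph Prefecture standard time (rolling into the next day, 4 February 2029).
Daylight saving runs 25 March – 14 October; the standard-time date in Joreph Prefecture, February 4, 2029, is outside that window, so Joreph Prefecture is on standard time at UTC+13:00.
23:30 UTC + 13h = 12:30 Joreph Prefecture (rolling into the next day, 4 February 2029).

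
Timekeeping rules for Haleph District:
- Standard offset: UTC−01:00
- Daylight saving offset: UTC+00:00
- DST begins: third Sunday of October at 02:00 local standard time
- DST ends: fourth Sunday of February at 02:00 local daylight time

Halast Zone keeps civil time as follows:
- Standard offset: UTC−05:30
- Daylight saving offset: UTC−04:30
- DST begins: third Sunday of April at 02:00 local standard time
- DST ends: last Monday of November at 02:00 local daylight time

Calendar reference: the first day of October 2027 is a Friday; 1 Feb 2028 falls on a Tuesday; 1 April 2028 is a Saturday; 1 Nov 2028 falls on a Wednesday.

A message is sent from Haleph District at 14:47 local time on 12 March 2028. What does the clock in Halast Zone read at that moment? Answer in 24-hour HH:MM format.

1 October 2027 is a Friday, so the first Sunday is October 3 and the third is October 17.
1 February 2028 is a Tuesday, so the first Sunday is February 6 and the fourth is February 27.
Daylight saving runs 17 October 2027 – 27 February 2028; 12 March 2028 is outside that window, so Haleph District is on standard time at UTC−01:00.
14:47 Haleph District + 1h = 15:47 UTC.
1 April 2028 is a Saturday, so the first Sunday is April 2 and the third is April 16.
1 November 2028 is a Wednesday, so Mondays fall on 6, 13, 20, 27; the last is November 27.
At the standard offset (UTC−05:30), 15:47 UTC − 5h30m = 10:17 Halast Zone standard time.
The standard-time date in Halast Zone, 12 March 2028, is outside the daylight-saving period (16 April – 27 November), so Halast Zone is on standard time, UTC−05:30.
15:47 UTC − 5h30m = 10:17 Halast Zone.

10:17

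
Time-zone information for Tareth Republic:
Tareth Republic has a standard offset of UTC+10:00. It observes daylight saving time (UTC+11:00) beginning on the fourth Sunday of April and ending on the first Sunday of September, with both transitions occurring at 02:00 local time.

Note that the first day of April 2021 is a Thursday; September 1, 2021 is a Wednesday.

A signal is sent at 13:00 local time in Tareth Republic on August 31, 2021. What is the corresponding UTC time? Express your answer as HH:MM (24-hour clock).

02:00

1 April 2021 is a Thursday, so the first Sunday is April 4 and the fourth is April 25.
1 September 2021 is a Wednesday, so the first Sunday is September 5.
August 31, 2021 lies within the daylight-saving period (25 April – 5 September), so Tareth Republic is on daylight time, UTC+11:00.
13:00 local − 11h = 02:00 UTC.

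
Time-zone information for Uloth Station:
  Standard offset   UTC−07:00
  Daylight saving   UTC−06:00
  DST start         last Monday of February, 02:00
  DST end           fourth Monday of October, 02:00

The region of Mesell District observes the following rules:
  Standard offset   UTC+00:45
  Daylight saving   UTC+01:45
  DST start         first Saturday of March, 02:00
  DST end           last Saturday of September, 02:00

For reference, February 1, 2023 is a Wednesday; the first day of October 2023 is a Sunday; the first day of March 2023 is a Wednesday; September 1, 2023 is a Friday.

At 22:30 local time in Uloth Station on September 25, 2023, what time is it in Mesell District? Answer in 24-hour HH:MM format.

1 February 2023 is a Wednesday, so Mondays fall on 6, 13, 20, 27; the last is February 27.
1 October 2023 is a Sunday, so the first Monday is October 2 and the fourth is October 23.
September 25, 2023 falls between 27 February and 23 October, so daylight saving is in effect and Uloth Station is at UTC−06:00.
22:30 Uloth Station + 6h = 04:30 UTC (rolling into the next day, 26 September 2023).
1 March 2023 is a Wednesday, so the first Saturday is March 4.
1 September 2023 is a Friday, so Saturdays fall on 2, 9, 16, 23, 30; the last is September 30.
At the standard offset (UTC+00:45), 04:30 UTC + 0h45m = 05:15 Mesell District standard time.
The standard-time date in Mesell District, September 26, 2023, lies within the daylight-saving period (4 March – 30 September), so Mesell District is on daylight time, UTC+01:45.
04:30 UTC + 1h45m = 06:15 Mesell District.

06:15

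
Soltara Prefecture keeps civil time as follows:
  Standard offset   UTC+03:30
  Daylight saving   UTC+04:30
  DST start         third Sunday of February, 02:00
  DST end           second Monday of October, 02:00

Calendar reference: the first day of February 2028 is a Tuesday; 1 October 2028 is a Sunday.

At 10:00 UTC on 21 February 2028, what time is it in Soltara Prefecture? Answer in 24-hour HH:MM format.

14:30

1 February 2028 is a Tuesday, so the first Sunday is February 6 and the third is February 20.
1 October 2028 is a Sunday, so the first Monday is October 2 and the second is October 9.
At the standard offset (UTC+03:30), 10:00 UTC + 3h30m = 13:30 Soltara Prefecture standard time.
The standard-time date in Soltara Prefecture, 21 February 2028, lies within the daylight-saving period (20 February – 9 October), so Soltara Prefecture is on daylight time, UTC+04:30.
10:00 UTC + 4h30m = 14:30 local.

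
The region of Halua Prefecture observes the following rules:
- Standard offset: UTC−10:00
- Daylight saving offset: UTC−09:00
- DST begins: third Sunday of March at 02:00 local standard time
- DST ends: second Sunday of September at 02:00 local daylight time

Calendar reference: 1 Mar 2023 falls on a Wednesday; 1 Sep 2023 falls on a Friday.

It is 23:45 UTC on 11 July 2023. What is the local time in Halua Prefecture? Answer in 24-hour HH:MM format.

1 March 2023 is a Wednesday, so the first Sunday is March 5 and the third is March 19.
1 September 2023 is a Friday, so the first Sunday is September 3 and the second is September 10.
At the standard offset (UTC−10:00), 23:45 UTC − 10h = 13:45 Halua Prefecture standard time.
The standard-time date in Halua Prefecture, 11 July 2023, lies within the daylight-saving period (19 March – 10 September), so Halua Prefecture is on daylight time, UTC−09:00.
23:45 UTC − 9h = 14:45 local.

14:45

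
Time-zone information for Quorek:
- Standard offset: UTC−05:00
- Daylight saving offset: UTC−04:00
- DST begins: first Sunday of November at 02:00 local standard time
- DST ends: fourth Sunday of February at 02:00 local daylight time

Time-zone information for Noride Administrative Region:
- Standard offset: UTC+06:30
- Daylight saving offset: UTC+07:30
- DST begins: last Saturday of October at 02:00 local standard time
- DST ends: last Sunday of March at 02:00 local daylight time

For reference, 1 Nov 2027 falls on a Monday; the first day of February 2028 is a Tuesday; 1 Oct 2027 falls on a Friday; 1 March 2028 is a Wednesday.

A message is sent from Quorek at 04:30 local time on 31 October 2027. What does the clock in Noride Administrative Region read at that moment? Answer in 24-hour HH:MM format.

17:00

1 November 2027 is a Monday, so the first Sunday is November 7.
1 February 2028 is a Tuesday, so the first Sunday is February 6 and the fourth is February 27.
31 October 2027 is outside the daylight-saving period (7 November 2027 – 27 February 2028), so Quorek is on standard time, UTC−05:00.
04:30 Quorek + 5h = 09:30 UTC.
1 October 2027 is a Friday, so Saturdays fall on 2, 9, 16, 23, 30; the last is October 30.
1 March 2028 is a Wednesday, so Sundays fall on 5, 12, 19, 26; the last is March 26.
At the standard offset (UTC+06:30), 09:30 UTC + 6h30m = 16:00 Noride Administrative Region standard time.
The standard-time date in Noride Administrative Region, 31 October 2027, lies within the daylight-saving period (30 October 2027 – 26 March 2028), so Noride Administrative Region is on daylight time, UTC+07:30.
09:30 UTC + 7h30m = 17:00 Noride Administrative Region.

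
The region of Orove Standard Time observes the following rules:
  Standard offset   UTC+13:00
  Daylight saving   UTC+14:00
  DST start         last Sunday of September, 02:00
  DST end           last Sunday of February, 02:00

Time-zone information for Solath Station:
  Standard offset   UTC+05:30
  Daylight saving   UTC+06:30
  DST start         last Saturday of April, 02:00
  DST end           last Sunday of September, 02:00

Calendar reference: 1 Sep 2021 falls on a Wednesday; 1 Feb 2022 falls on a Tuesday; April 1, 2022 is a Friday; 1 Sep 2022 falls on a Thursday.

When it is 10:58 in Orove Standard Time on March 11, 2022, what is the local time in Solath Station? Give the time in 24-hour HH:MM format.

03:28

1 September 2021 is a Wednesday, so Sundays fall on 5, 12, 19, 26; the last is September 26.
1 February 2022 is a Tuesday, so Sundays fall on 6, 13, 20, 27; the last is February 27.
March 11, 2022 is outside the daylight-saving period (26 September 2021 – 27 February 2022), so Orove Standard Time is on standard time, UTC+13:00.
10:58 Orove Standard Time − 13h = 21:58 UTC (rolling into the previous day, 10 March 2022).
1 April 2022 is a Friday, so Saturdays fall on 2, 9, 16, 23, 30; the last is April 30.
1 September 2022 is a Thursday, so Sundays fall on 4, 11, 18, 25; the last is September 25.
At the standard offset (UTC+05:30), 21:58 UTC + 5h30m = 03:28 Solath Station standard time (rolling into the next day, 11 March 2022).
The standard-time date in Solath Station, March 11, 2022, is outside the daylight-saving period (30 April – 25 September), so Solath Station is on standard time, UTC+05:30.
21:58 UTC + 5h30m = 03:28 Solath Station (rolling into the next day, 11 March 2022).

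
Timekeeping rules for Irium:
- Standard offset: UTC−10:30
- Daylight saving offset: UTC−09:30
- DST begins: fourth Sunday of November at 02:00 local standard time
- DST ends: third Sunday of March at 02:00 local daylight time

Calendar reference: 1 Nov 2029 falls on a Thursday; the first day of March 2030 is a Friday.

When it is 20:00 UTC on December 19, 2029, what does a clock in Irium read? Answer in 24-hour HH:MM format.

10:30

1 November 2029 is a Thursday, so the first Sunday is November 4 and the fourth is November 25.
1 March 2030 is a Friday, so the first Sunday is March 3 and the third is March 17.
At the standard offset (UTC−10:30), 20:00 UTC − 10h30m = 09:30 Irium standard time.
The standard-time date in Irium, December 19, 2029, falls between 25 November 2029 and 17 March 2030, so daylight saving is in effect and Irium is at UTC−09:30.
20:00 UTC − 9h30m = 10:30 local.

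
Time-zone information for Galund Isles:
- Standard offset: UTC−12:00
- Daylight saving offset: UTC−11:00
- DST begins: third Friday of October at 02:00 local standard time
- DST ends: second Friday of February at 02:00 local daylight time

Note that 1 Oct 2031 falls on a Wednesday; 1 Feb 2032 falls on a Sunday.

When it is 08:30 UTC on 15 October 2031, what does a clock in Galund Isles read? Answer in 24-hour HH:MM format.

1 October 2031 is a Wednesday, so the first Friday is October 3 and the third is October 17.
1 February 2032 is a Sunday, so the first Friday is February 6 and the second is February 13.
At the standard offset (UTC−12:00), 08:30 UTC − 12h = 20:30 Galund Isles standard time (rolling into the previous day, 14 October 2031).
Daylight saving runs 17 October 2031 – 13 February 2032; the standard-time date in Galund Isles, 14 October 2031, is outside that window, so Galund Isles is on standard time at UTC−12:00.
08:30 UTC − 12h = 20:30 local (rolling into the previous day, 14 October 2031).

20:30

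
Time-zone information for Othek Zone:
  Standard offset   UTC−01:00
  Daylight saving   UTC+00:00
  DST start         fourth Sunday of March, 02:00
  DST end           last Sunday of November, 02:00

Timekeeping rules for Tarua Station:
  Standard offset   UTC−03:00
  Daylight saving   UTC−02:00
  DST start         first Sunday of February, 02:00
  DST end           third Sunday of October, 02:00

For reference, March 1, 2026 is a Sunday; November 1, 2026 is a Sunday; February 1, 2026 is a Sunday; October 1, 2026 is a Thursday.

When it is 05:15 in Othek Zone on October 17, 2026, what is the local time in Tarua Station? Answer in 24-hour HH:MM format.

1 March 2026 is a Sunday, so the first Sunday is March 1 and the fourth is March 22.
1 November 2026 is a Sunday, so Sundays fall on 1, 8, 15, 22, 29; the last is November 29.
October 17, 2026 falls between 22 March and 29 November, so daylight saving is in effect and Othek Zone is at UTC+00:00.
05:15 Othek Zone − 0h = 05:15 UTC.
1 February 2026 is a Sunday, so the first Sunday is February 1.
1 October 2026 is a Thursday, so the first Sunday is October 4 and the third is October 18.
At the standard offset (UTC−03:00), 05:15 UTC − 3h = 02:15 Tarua Station standard time.
The standard-time date in Tarua Station, October 17, 2026, lies within the daylight-saving period (1 February – 18 October), so Tarua Station is on daylight time, UTC−02:00.
05:15 UTC − 2h = 03:15 Tarua Station.

03:15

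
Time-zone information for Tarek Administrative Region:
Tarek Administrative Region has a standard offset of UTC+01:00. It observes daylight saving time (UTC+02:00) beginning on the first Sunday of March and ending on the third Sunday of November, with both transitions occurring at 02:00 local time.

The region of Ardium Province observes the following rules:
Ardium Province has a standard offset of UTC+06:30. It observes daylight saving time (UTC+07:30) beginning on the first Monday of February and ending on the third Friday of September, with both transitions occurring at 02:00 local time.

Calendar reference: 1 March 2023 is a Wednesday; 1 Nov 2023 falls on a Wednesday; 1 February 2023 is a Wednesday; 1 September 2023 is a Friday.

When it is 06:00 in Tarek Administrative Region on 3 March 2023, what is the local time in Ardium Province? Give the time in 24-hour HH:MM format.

12:30

1 March 2023 is a Wednesday, so the first Sunday is March 5.
1 November 2023 is a Wednesday, so the first Sunday is November 5 and the third is November 19.
Daylight saving runs 5 March – 19 November; 3 March 2023 is outside that window, so Tarek Administrative Region is on standard time at UTC+01:00.
06:00 Tarek Administrative Region − 1h = 05:00 UTC.
1 February 2023 is a Wednesday, so the first Monday is February 6.
1 September 2023 is a Friday, so the first Friday is September 1 and the third is September 15.
At the standard offset (UTC+06:30), 05:00 UTC + 6h30m = 11:30 Ardium Province standard time.
The standard-time date in Ardium Province, 3 March 2023, lies within the daylight-saving period (6 February – 15 September), so Ardium Province is on daylight time, UTC+07:30.
05:00 UTC + 7h30m = 12:30 Ardium Province.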